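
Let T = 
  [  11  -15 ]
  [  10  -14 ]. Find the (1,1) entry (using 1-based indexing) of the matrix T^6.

Characteristic polynomial: s^2 + 3s - 4 = (s - 1)(s + 4), so the eigenvalues are -4, 1.
s=1: eigenvector (3, 2).
s=-4: eigenvector (1, 1).
P = [[3, 1], [2, 1]], D = diag(1, -4), P⁻¹ = [[1, -1], [-2, 3]].
T⁶ = P·diag(1, 4096)·P⁻¹ = [[-8189, 12285], [-8190, 12286]].
The requested entry is -8189.

-8189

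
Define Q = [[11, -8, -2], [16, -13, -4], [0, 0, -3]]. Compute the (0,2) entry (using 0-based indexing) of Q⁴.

Characteristic polynomial: t^3 + 5t^2 - 9t - 45 = (t - 3)(t + 3)(t + 5), so the eigenvalues are -5, -3, 3.
t=3: eigenvector (1, 1, 0).
t=-5: eigenvector (-1, -2, 0).
t=-3: eigenvector (-1, -2, 1).
P = [[1, -1, -1], [1, -2, -2], [0, 0, 1]], D = diag(3, -5, -3), P⁻¹ = [[2, -1, 0], [1, -1, -1], [0, 0, 1]].
Q⁴ = P·diag(81, 625, 81)·P⁻¹ = [[-463, 544, 544], [-1088, 1169, 1088], [0, 0, 81]].
The requested entry is 544.

544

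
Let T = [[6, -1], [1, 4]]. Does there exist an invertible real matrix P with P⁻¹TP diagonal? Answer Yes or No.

Characteristic polynomial: p(λ) = λ^2 - 10λ + 25 = (λ - 5)^2.
λ = 5 has algebraic multiplicity 2; rank(T − 5I) = 1, so geometric multiplicity = 1.
Geometric multiplicity < algebraic multiplicity, so T is not diagonalizable.

No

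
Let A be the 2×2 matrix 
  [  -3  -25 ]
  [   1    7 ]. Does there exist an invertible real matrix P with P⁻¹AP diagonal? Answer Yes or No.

No

Characteristic polynomial: p(t) = t^2 - 4t + 4 = (t - 2)^2.
t = 2 has algebraic multiplicity 2; rank(A − 2I) = 1, so geometric multiplicity = 1.
Geometric multiplicity < algebraic multiplicity, so A is not diagonalizable.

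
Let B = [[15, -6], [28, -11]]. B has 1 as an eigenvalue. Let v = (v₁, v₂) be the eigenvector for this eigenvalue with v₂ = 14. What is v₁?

6

B − 1I = [[14, -6], [28, -12]].
Solving (B − 1I)v = 0 gives the eigenspace spanned by (6, 14).
With v₂ = 14, v = (6, 14), so v₁ = 6.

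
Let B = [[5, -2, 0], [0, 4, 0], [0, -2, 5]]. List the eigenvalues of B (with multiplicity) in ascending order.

4, 5, 5

Characteristic polynomial: p(λ) = λ^3 - 14λ^2 + 65λ - 100 = (λ - 5)^2(λ - 4).
Roots (with multiplicity): 4, 5, 5.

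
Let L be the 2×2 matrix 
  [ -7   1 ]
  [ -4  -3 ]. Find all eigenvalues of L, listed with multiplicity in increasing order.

Characteristic polynomial: p(r) = r^2 + 10r + 25 = (r + 5)^2.
Roots (with multiplicity): -5, -5.

-5, -5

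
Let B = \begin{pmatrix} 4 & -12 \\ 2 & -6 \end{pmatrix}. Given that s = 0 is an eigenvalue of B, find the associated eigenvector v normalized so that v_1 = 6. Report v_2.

B = [[4, -12], [2, -6]].
Solving (B)v = 0 gives the eigenspace spanned by (6, 2).
With v_1 = 6, v = (6, 2), so v_2 = 2.

2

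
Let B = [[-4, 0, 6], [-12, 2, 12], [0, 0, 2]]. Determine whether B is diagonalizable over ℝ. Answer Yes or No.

Yes

Characteristic polynomial: p(λ) = λ^3 - 12λ + 16 = (λ - 2)^2(λ + 4).
λ = 2 has algebraic multiplicity 2; rank(B − 2I) = 1, so geometric multiplicity = 2.
Every eigenvalue has geometric = algebraic multiplicity, so B is diagonalizable.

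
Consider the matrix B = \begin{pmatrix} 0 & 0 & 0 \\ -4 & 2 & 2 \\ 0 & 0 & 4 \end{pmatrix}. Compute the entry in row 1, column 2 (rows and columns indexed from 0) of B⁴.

240

Characteristic polynomial: s^3 - 6s^2 + 8s = s(s - 4)(s - 2), so the eigenvalues are 0, 2, 4.
s=2: eigenvector (0, 1, 0).
s=0: eigenvector (1, 2, 0).
s=4: eigenvector (0, 1, 1).
P = [[0, 1, 0], [1, 2, 1], [0, 0, 1]], D = diag(2, 0, 4), P⁻¹ = [[-2, 1, -1], [1, 0, 0], [0, 0, 1]].
B⁴ = P·diag(16, 0, 256)·P⁻¹ = [[0, 0, 0], [-32, 16, 240], [0, 0, 256]].
The requested entry is 240.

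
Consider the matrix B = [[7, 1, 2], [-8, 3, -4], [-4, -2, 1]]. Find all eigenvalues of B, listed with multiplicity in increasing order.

3, 3, 5

Characteristic polynomial: p(r) = r^3 - 11r^2 + 39r - 45 = (r - 5)(r - 3)^2.
Roots (with multiplicity): 3, 3, 5.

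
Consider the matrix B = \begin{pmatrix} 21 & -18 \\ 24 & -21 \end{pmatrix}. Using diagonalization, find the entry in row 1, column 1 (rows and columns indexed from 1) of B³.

Characteristic polynomial: μ^2 - 9 = (μ - 3)(μ + 3), so the eigenvalues are -3, 3.
μ=3: eigenvector (1, 1).
μ=-3: eigenvector (3, 4).
P = [[1, 3], [1, 4]], D = diag(3, -3), P⁻¹ = [[4, -3], [-1, 1]].
B³ = P·diag(27, -27)·P⁻¹ = [[189, -162], [216, -189]].
The requested entry is 189.

189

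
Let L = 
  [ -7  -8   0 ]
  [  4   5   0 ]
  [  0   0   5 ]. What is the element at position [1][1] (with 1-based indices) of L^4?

161

Characteristic polynomial: μ^3 - 3μ^2 - 13μ + 15 = (μ - 5)(μ - 1)(μ + 3), so the eigenvalues are -3, 1, 5.
μ=1: eigenvector (-1, 1, 0).
μ=-3: eigenvector (-2, 1, 0).
μ=5: eigenvector (0, 0, 1).
P = [[-1, -2, 0], [1, 1, 0], [0, 0, 1]], D = diag(1, -3, 5), P⁻¹ = [[1, 2, 0], [-1, -1, 0], [0, 0, 1]].
L⁴ = P·diag(1, 81, 625)·P⁻¹ = [[161, 160, 0], [-80, -79, 0], [0, 0, 625]].
The requested entry is 161.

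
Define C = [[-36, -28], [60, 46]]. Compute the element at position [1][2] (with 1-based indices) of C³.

Characteristic polynomial: λ^2 - 10λ + 24 = (λ - 6)(λ - 4), so the eigenvalues are 4, 6.
λ=6: eigenvector (-2, 3).
λ=4: eigenvector (-7, 10).
P = [[-2, -7], [3, 10]], D = diag(6, 4), P⁻¹ = [[10, 7], [-3, -2]].
C³ = P·diag(216, 64)·P⁻¹ = [[-2976, -2128], [4560, 3256]].
The requested entry is -2128.

-2128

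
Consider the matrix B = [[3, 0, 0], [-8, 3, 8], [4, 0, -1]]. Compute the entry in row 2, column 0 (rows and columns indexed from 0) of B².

Characteristic polynomial: μ^3 - 5μ^2 + 3μ + 9 = (μ - 3)^2(μ + 1), so the eigenvalues are -1, 3, 3.
μ=3: eigenvector (0, 1, 0).
μ=3: eigenvector (1, -2, 1).
μ=-1: eigenvector (0, -2, 1).
P = [[0, 1, 0], [1, -2, -2], [0, 1, 1]], D = diag(3, 3, -1), P⁻¹ = [[0, 1, 2], [1, 0, 0], [-1, 0, 1]].
B² = P·diag(9, 9, 1)·P⁻¹ = [[9, 0, 0], [-16, 9, 16], [8, 0, 1]].
The requested entry is 8.

8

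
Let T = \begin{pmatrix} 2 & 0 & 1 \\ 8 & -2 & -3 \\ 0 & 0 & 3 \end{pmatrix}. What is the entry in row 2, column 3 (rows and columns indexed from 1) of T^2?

Characteristic polynomial: λ^3 - 3λ^2 - 4λ + 12 = (λ - 3)(λ - 2)(λ + 2), so the eigenvalues are -2, 2, 3.
λ=-2: eigenvector (0, 1, 0).
λ=2: eigenvector (1, 2, 0).
λ=3: eigenvector (1, 1, 1).
P = [[0, 1, 1], [1, 2, 1], [0, 0, 1]], D = diag(-2, 2, 3), P⁻¹ = [[-2, 1, 1], [1, 0, -1], [0, 0, 1]].
T² = P·diag(4, 4, 9)·P⁻¹ = [[4, 0, 5], [0, 4, 5], [0, 0, 9]].
The requested entry is 5.

5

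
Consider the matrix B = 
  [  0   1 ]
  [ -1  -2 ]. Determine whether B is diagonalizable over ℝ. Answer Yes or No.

Characteristic polynomial: p(s) = s^2 + 2s + 1 = (s + 1)^2.
s = -1 has algebraic multiplicity 2; rank(B + 1I) = 1, so geometric multiplicity = 1.
Geometric multiplicity < algebraic multiplicity, so B is not diagonalizable.

No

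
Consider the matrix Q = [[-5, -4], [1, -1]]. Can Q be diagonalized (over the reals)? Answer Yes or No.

No

Characteristic polynomial: p(t) = t^2 + 6t + 9 = (t + 3)^2.
t = -3 has algebraic multiplicity 2; rank(Q + 3I) = 1, so geometric multiplicity = 1.
Geometric multiplicity < algebraic multiplicity, so Q is not diagonalizable.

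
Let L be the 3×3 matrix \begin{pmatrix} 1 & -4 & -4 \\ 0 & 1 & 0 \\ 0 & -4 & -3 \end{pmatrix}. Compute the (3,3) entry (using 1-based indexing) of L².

9

Characteristic polynomial: t^3 + t^2 - 5t + 3 = (t - 1)^2(t + 3), so the eigenvalues are -3, 1, 1.
t=1: eigenvector (1, 2, -2).
t=1: eigenvector (0, 1, -1).
t=-3: eigenvector (1, 0, 1).
P = [[1, 0, 1], [2, 1, 0], [-2, -1, 1]], D = diag(1, 1, -3), P⁻¹ = [[1, -1, -1], [-2, 3, 2], [0, 1, 1]].
L² = P·diag(1, 1, 9)·P⁻¹ = [[1, 8, 8], [0, 1, 0], [0, 8, 9]].
The requested entry is 9.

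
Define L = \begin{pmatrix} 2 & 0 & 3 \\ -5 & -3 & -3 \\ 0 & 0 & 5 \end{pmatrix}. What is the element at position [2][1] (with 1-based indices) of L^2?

Characteristic polynomial: λ^3 - 4λ^2 - 11λ + 30 = (λ - 5)(λ - 2)(λ + 3), so the eigenvalues are -3, 2, 5.
λ=2: eigenvector (1, -1, 0).
λ=-3: eigenvector (0, 1, 0).
λ=5: eigenvector (1, -1, 1).
P = [[1, 0, 1], [-1, 1, -1], [0, 0, 1]], D = diag(2, -3, 5), P⁻¹ = [[1, 0, -1], [1, 1, 0], [0, 0, 1]].
L² = P·diag(4, 9, 25)·P⁻¹ = [[4, 0, 21], [5, 9, -21], [0, 0, 25]].
The requested entry is 5.

5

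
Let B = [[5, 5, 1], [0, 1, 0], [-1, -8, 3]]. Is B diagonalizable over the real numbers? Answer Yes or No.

No

Characteristic polynomial: p(s) = s^3 - 9s^2 + 24s - 16 = (s - 4)^2(s - 1).
s = 4 has algebraic multiplicity 2; rank(B − 4I) = 2, so geometric multiplicity = 1.
Geometric multiplicity < algebraic multiplicity, so B is not diagonalizable.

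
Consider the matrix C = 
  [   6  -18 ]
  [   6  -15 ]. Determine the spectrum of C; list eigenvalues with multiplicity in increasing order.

-6, -3

Characteristic polynomial: p(s) = s^2 + 9s + 18 = (s + 3)(s + 6).
Roots (with multiplicity): -6, -3.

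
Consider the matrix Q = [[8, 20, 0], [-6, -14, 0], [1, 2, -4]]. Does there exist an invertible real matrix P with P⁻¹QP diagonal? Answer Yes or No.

Characteristic polynomial: p(s) = s^3 + 10s^2 + 32s + 32 = (s + 2)(s + 4)^2.
s = -4 has algebraic multiplicity 2; rank(Q + 4I) = 2, so geometric multiplicity = 1.
Geometric multiplicity < algebraic multiplicity, so Q is not diagonalizable.

No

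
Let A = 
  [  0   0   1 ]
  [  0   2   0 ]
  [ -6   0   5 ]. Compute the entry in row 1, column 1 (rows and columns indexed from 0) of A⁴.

Characteristic polynomial: λ^3 - 7λ^2 + 16λ - 12 = (λ - 3)(λ - 2)^2, so the eigenvalues are 2, 2, 3.
λ=2: eigenvector (-1, 0, -2).
λ=3: eigenvector (-1, 0, -3).
λ=2: eigenvector (0, 1, 0).
P = [[-1, -1, 0], [0, 0, 1], [-2, -3, 0]], D = diag(2, 3, 2), P⁻¹ = [[-3, 0, 1], [2, 0, -1], [0, 1, 0]].
A⁴ = P·diag(16, 81, 16)·P⁻¹ = [[-114, 0, 65], [0, 16, 0], [-390, 0, 211]].
The requested entry is 16.

16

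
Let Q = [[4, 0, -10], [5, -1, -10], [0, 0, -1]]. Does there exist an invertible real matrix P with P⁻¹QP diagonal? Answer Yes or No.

Characteristic polynomial: p(μ) = μ^3 - 2μ^2 - 7μ - 4 = (μ - 4)(μ + 1)^2.
μ = -1 has algebraic multiplicity 2; rank(Q + 1I) = 1, so geometric multiplicity = 2.
Every eigenvalue has geometric = algebraic multiplicity, so Q is diagonalizable.

Yes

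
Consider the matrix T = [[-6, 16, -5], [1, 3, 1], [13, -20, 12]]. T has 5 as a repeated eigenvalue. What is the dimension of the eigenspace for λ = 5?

1

T − 5I = [[-11, 16, -5], [1, -2, 1], [13, -20, 7]].
This matrix has rank 2, so its null space has dimension 3 − 2 = 1.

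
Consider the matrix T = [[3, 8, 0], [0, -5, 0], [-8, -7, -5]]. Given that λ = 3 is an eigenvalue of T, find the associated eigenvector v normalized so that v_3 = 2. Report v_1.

T − 3I = [[0, 8, 0], [0, -8, 0], [-8, -7, -8]].
Solving (T − 3I)v = 0 gives the eigenspace spanned by (-2, 0, 2).
With v_3 = 2, v = (-2, 0, 2), so v_1 = -2.

-2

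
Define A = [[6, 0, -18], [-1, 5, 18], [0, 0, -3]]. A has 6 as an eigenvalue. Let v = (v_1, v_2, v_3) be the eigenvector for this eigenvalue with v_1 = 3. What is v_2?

-3

A − 6I = [[0, 0, -18], [-1, -1, 18], [0, 0, -9]].
Solving (A − 6I)v = 0 gives the eigenspace spanned by (3, -3, 0).
With v_1 = 3, v = (3, -3, 0), so v_2 = -3.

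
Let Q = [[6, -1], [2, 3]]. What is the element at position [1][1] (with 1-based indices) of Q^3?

Characteristic polynomial: μ^2 - 9μ + 20 = (μ - 5)(μ - 4), so the eigenvalues are 4, 5.
μ=5: eigenvector (1, 1).
μ=4: eigenvector (-1, -2).
P = [[1, -1], [1, -2]], D = diag(5, 4), P⁻¹ = [[2, -1], [1, -1]].
Q³ = P·diag(125, 64)·P⁻¹ = [[186, -61], [122, 3]].
The requested entry is 186.

186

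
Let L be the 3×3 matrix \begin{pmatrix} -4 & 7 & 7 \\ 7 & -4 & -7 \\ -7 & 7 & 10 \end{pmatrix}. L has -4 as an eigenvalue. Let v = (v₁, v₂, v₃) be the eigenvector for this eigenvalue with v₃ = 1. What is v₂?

L + 4I = [[0, 7, 7], [7, 0, -7], [-7, 7, 14]].
Solving (L + 4I)v = 0 gives the eigenspace spanned by (1, -1, 1).
With v₃ = 1, v = (1, -1, 1), so v₂ = -1.

-1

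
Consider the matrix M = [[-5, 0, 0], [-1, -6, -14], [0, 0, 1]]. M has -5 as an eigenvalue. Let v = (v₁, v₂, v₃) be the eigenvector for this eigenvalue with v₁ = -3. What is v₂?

M + 5I = [[0, 0, 0], [-1, -1, -14], [0, 0, 6]].
Solving (M + 5I)v = 0 gives the eigenspace spanned by (-3, 3, 0).
With v₁ = -3, v = (-3, 3, 0), so v₂ = 3.

3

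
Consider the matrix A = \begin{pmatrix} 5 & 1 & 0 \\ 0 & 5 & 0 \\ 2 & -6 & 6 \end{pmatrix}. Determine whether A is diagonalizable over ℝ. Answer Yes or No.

No

Characteristic polynomial: p(μ) = μ^3 - 16μ^2 + 85μ - 150 = (μ - 6)(μ - 5)^2.
μ = 5 has algebraic multiplicity 2; rank(A − 5I) = 2, so geometric multiplicity = 1.
Geometric multiplicity < algebraic multiplicity, so A is not diagonalizable.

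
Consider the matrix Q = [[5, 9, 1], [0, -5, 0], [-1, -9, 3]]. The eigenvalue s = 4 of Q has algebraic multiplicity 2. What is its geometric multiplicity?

Q − 4I = [[1, 9, 1], [0, -9, 0], [-1, -9, -1]].
This matrix has rank 2, so its null space has dimension 3 − 2 = 1.

1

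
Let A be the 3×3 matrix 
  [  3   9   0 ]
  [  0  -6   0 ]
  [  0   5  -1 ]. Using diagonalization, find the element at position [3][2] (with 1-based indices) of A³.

215

Characteristic polynomial: t^3 + 4t^2 - 15t - 18 = (t - 3)(t + 1)(t + 6), so the eigenvalues are -6, -1, 3.
t=3: eigenvector (1, 0, 0).
t=-6: eigenvector (-1, 1, -1).
t=-1: eigenvector (0, 0, 1).
P = [[1, -1, 0], [0, 1, 0], [0, -1, 1]], D = diag(3, -6, -1), P⁻¹ = [[1, 1, 0], [0, 1, 0], [0, 1, 1]].
A³ = P·diag(27, -216, -1)·P⁻¹ = [[27, 243, 0], [0, -216, 0], [0, 215, -1]].
The requested entry is 215.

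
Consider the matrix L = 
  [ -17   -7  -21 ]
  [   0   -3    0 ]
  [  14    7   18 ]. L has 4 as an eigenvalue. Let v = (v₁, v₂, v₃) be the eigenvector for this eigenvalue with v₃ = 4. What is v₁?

L − 4I = [[-21, -7, -21], [0, -7, 0], [14, 7, 14]].
Solving (L − 4I)v = 0 gives the eigenspace spanned by (-4, 0, 4).
With v₃ = 4, v = (-4, 0, 4), so v₁ = -4.

-4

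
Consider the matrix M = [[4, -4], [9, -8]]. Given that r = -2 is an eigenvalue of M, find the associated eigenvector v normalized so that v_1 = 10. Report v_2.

M + 2I = [[6, -4], [9, -6]].
Solving (M + 2I)v = 0 gives the eigenspace spanned by (10, 15).
With v_1 = 10, v = (10, 15), so v_2 = 15.

15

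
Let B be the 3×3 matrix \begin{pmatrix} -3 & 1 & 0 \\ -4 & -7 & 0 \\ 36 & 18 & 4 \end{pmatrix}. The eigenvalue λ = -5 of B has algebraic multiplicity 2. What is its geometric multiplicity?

B + 5I = [[2, 1, 0], [-4, -2, 0], [36, 18, 9]].
This matrix has rank 2, so its null space has dimension 3 − 2 = 1.

1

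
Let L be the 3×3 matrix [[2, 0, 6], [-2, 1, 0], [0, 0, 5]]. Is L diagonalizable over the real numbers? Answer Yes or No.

Yes

Characteristic polynomial: p(μ) = μ^3 - 8μ^2 + 17μ - 10 = (μ - 5)(μ - 2)(μ - 1).
All 3 eigenvalues are distinct, so L is diagonalizable.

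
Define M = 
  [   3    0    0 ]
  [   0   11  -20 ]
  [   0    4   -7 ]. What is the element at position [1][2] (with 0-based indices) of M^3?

-260

Characteristic polynomial: s^3 - 7s^2 + 15s - 9 = (s - 3)^2(s - 1), so the eigenvalues are 1, 3, 3.
s=3: eigenvector (1, 0, 0).
s=3: eigenvector (-1, 5, 2).
s=1: eigenvector (0, 2, 1).
P = [[1, -1, 0], [0, 5, 2], [0, 2, 1]], D = diag(3, 3, 1), P⁻¹ = [[1, 1, -2], [0, 1, -2], [0, -2, 5]].
M³ = P·diag(27, 27, 1)·P⁻¹ = [[27, 0, 0], [0, 131, -260], [0, 52, -103]].
The requested entry is -260.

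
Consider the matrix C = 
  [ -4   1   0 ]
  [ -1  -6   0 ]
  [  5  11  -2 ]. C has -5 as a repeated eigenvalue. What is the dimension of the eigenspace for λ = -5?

1

C + 5I = [[1, 1, 0], [-1, -1, 0], [5, 11, 3]].
This matrix has rank 2, so its null space has dimension 3 − 2 = 1.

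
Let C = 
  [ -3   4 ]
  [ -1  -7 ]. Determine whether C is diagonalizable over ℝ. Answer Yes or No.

Characteristic polynomial: p(s) = s^2 + 10s + 25 = (s + 5)^2.
s = -5 has algebraic multiplicity 2; rank(C + 5I) = 1, so geometric multiplicity = 1.
Geometric multiplicity < algebraic multiplicity, so C is not diagonalizable.

No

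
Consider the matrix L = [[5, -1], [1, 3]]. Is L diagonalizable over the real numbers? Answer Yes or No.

No

Characteristic polynomial: p(s) = s^2 - 8s + 16 = (s - 4)^2.
s = 4 has algebraic multiplicity 2; rank(L − 4I) = 1, so geometric multiplicity = 1.
Geometric multiplicity < algebraic multiplicity, so L is not diagonalizable.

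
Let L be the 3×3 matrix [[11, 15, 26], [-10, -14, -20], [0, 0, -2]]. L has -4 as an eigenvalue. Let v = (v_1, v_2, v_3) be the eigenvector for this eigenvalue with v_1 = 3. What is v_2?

-3

L + 4I = [[15, 15, 26], [-10, -10, -20], [0, 0, 2]].
Solving (L + 4I)v = 0 gives the eigenspace spanned by (3, -3, 0).
With v_1 = 3, v = (3, -3, 0), so v_2 = -3.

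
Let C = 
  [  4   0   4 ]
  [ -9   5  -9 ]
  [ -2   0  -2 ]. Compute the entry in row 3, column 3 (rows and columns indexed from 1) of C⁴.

Characteristic polynomial: t^3 - 7t^2 + 10t = t(t - 5)(t - 2), so the eigenvalues are 0, 2, 5.
t=0: eigenvector (1, 0, -1).
t=5: eigenvector (0, 1, 0).
t=2: eigenvector (2, 3, -1).
P = [[1, 0, 2], [0, 1, 3], [-1, 0, -1]], D = diag(0, 5, 2), P⁻¹ = [[-1, 0, -2], [-3, 1, -3], [1, 0, 1]].
C⁴ = P·diag(0, 625, 16)·P⁻¹ = [[32, 0, 32], [-1827, 625, -1827], [-16, 0, -16]].
The requested entry is -16.

-16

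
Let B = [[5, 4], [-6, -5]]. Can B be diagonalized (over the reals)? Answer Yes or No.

Characteristic polynomial: p(t) = t^2 - 1 = (t - 1)(t + 1).
All 2 eigenvalues are distinct, so B is diagonalizable.

Yes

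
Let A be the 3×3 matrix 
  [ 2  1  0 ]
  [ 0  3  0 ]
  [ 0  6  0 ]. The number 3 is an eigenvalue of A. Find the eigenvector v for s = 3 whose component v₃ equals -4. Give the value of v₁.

A − 3I = [[-1, 1, 0], [0, 0, 0], [0, 6, -3]].
Solving (A − 3I)v = 0 gives the eigenspace spanned by (-2, -2, -4).
With v₃ = -4, v = (-2, -2, -4), so v₁ = -2.

-2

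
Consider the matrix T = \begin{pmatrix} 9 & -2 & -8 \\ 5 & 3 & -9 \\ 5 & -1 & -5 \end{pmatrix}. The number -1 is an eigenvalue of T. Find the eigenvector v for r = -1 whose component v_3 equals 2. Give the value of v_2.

2

T + 1I = [[10, -2, -8], [5, 4, -9], [5, -1, -4]].
Solving (T + 1I)v = 0 gives the eigenspace spanned by (2, 2, 2).
With v_3 = 2, v = (2, 2, 2), so v_2 = 2.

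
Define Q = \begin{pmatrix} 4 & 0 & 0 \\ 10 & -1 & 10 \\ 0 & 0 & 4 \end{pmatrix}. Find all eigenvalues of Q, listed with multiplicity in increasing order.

-1, 4, 4

Characteristic polynomial: p(μ) = μ^3 - 7μ^2 + 8μ + 16 = (μ - 4)^2(μ + 1).
Roots (with multiplicity): -1, 4, 4.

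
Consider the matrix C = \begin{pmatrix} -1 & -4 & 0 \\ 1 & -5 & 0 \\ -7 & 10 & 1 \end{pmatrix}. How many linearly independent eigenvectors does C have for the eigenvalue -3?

C + 3I = [[2, -4, 0], [1, -2, 0], [-7, 10, 4]].
This matrix has rank 2, so its null space has dimension 3 − 2 = 1.

1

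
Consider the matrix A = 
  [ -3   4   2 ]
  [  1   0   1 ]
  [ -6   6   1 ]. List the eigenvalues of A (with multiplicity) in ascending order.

Characteristic polynomial: p(r) = r^3 + 2r^2 - r - 2 = (r - 1)(r + 1)(r + 2).
Roots (with multiplicity): -2, -1, 1.

-2, -1, 1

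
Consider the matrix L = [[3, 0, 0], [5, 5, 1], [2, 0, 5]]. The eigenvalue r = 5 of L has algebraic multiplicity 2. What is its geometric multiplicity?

1

L − 5I = [[-2, 0, 0], [5, 0, 1], [2, 0, 0]].
This matrix has rank 2, so its null space has dimension 3 − 2 = 1.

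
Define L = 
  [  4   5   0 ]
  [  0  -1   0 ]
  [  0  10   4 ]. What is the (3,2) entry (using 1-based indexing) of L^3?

130

Characteristic polynomial: r^3 - 7r^2 + 8r + 16 = (r - 4)^2(r + 1), so the eigenvalues are -1, 4, 4.
r=4: eigenvector (3, 0, 5).
r=-1: eigenvector (-1, 1, -2).
r=4: eigenvector (1, 0, 2).
P = [[3, -1, 1], [0, 1, 0], [5, -2, 2]], D = diag(4, -1, 4), P⁻¹ = [[2, 0, -1], [0, 1, 0], [-5, 1, 3]].
L³ = P·diag(64, -1, 64)·P⁻¹ = [[64, 65, 0], [0, -1, 0], [0, 130, 64]].
The requested entry is 130.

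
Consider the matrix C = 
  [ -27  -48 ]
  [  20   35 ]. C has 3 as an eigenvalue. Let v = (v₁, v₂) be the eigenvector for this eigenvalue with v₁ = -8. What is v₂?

5

C − 3I = [[-30, -48], [20, 32]].
Solving (C − 3I)v = 0 gives the eigenspace spanned by (-8, 5).
With v₁ = -8, v = (-8, 5), so v₂ = 5.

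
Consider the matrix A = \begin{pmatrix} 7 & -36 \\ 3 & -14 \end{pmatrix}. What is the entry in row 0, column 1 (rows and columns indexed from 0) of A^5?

Characteristic polynomial: t^2 + 7t + 10 = (t + 2)(t + 5), so the eigenvalues are -5, -2.
t=-2: eigenvector (4, 1).
t=-5: eigenvector (-3, -1).
P = [[4, -3], [1, -1]], D = diag(-2, -5), P⁻¹ = [[1, -3], [1, -4]].
A⁵ = P·diag(-32, -3125)·P⁻¹ = [[9247, -37116], [3093, -12404]].
The requested entry is -37116.

-37116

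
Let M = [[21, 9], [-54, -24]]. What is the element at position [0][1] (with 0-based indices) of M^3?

243

Characteristic polynomial: μ^2 + 3μ - 18 = (μ - 3)(μ + 6), so the eigenvalues are -6, 3.
μ=3: eigenvector (1, -2).
μ=-6: eigenvector (-1, 3).
P = [[1, -1], [-2, 3]], D = diag(3, -6), P⁻¹ = [[3, 1], [2, 1]].
M³ = P·diag(27, -216)·P⁻¹ = [[513, 243], [-1458, -702]].
The requested entry is 243.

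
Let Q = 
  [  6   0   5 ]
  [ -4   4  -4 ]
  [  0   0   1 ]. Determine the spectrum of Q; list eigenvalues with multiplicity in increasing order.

1, 4, 6

Characteristic polynomial: p(r) = r^3 - 11r^2 + 34r - 24 = (r - 6)(r - 4)(r - 1).
Roots (with multiplicity): 1, 4, 6.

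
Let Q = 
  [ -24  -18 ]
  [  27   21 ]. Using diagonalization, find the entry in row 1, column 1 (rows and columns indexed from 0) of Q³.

Characteristic polynomial: λ^2 + 3λ - 18 = (λ - 3)(λ + 6), so the eigenvalues are -6, 3.
λ=3: eigenvector (2, -3).
λ=-6: eigenvector (1, -1).
P = [[2, 1], [-3, -1]], D = diag(3, -6), P⁻¹ = [[-1, -1], [3, 2]].
Q³ = P·diag(27, -216)·P⁻¹ = [[-702, -486], [729, 513]].
The requested entry is 513.

513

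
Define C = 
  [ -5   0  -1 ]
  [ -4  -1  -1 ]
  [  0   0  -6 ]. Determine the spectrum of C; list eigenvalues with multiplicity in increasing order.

Characteristic polynomial: p(λ) = λ^3 + 12λ^2 + 41λ + 30 = (λ + 1)(λ + 5)(λ + 6).
Roots (with multiplicity): -6, -5, -1.

-6, -5, -1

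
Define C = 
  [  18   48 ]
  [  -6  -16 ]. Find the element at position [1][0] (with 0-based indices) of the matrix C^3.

Characteristic polynomial: s^2 - 2s = s(s - 2), so the eigenvalues are 0, 2.
s=2: eigenvector (-3, 1).
s=0: eigenvector (-8, 3).
P = [[-3, -8], [1, 3]], D = diag(2, 0), P⁻¹ = [[-3, -8], [1, 3]].
C³ = P·diag(8, 0)·P⁻¹ = [[72, 192], [-24, -64]].
The requested entry is -24.

-24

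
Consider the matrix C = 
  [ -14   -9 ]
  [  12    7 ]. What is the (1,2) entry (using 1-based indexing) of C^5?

Characteristic polynomial: s^2 + 7s + 10 = (s + 2)(s + 5), so the eigenvalues are -5, -2.
s=-5: eigenvector (1, -1).
s=-2: eigenvector (-3, 4).
P = [[1, -3], [-1, 4]], D = diag(-5, -2), P⁻¹ = [[4, 3], [1, 1]].
C⁵ = P·diag(-3125, -32)·P⁻¹ = [[-12404, -9279], [12372, 9247]].
The requested entry is -9279.

-9279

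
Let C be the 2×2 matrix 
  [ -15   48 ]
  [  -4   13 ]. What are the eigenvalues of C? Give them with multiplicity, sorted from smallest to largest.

-3, 1

Characteristic polynomial: p(μ) = μ^2 + 2μ - 3 = (μ - 1)(μ + 3).
Roots (with multiplicity): -3, 1.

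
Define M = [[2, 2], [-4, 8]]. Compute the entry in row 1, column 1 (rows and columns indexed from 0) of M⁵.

14528

Characteristic polynomial: r^2 - 10r + 24 = (r - 6)(r - 4), so the eigenvalues are 4, 6.
r=4: eigenvector (1, 1).
r=6: eigenvector (-1, -2).
P = [[1, -1], [1, -2]], D = diag(4, 6), P⁻¹ = [[2, -1], [1, -1]].
M⁵ = P·diag(1024, 7776)·P⁻¹ = [[-5728, 6752], [-13504, 14528]].
The requested entry is 14528.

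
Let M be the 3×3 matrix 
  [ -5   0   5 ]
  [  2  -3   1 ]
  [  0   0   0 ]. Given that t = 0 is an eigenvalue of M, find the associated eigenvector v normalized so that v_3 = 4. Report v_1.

4

M = [[-5, 0, 5], [2, -3, 1], [0, 0, 0]].
Solving (M)v = 0 gives the eigenspace spanned by (4, 4, 4).
With v_3 = 4, v = (4, 4, 4), so v_1 = 4.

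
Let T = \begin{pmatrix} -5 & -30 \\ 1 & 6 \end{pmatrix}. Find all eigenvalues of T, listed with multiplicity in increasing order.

Characteristic polynomial: p(μ) = μ^2 - μ = μ(μ - 1).
Roots (with multiplicity): 0, 1.

0, 1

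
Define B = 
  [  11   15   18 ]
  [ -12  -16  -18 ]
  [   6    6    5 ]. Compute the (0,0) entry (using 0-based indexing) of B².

49

Characteristic polynomial: r^3 - 21r - 20 = (r - 5)(r + 1)(r + 4), so the eigenvalues are -4, -1, 5.
r=-1: eigenvector (-1, 2, -1).
r=-4: eigenvector (-1, 1, 0).
r=5: eigenvector (2, -2, 1).
P = [[-1, -1, 2], [2, 1, -2], [-1, 0, 1]], D = diag(-1, -4, 5), P⁻¹ = [[1, 1, 0], [0, 1, 2], [1, 1, 1]].
B² = P·diag(1, 16, 25)·P⁻¹ = [[49, 33, 18], [-48, -32, -18], [24, 24, 25]].
The requested entry is 49.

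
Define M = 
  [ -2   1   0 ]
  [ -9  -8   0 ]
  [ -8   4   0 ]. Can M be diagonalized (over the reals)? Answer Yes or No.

Characteristic polynomial: p(s) = s^3 + 10s^2 + 25s = s(s + 5)^2.
s = -5 has algebraic multiplicity 2; rank(M + 5I) = 2, so geometric multiplicity = 1.
Geometric multiplicity < algebraic multiplicity, so M is not diagonalizable.

No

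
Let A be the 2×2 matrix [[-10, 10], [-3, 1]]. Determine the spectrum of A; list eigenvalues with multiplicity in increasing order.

-5, -4

Characteristic polynomial: p(r) = r^2 + 9r + 20 = (r + 4)(r + 5).
Roots (with multiplicity): -5, -4.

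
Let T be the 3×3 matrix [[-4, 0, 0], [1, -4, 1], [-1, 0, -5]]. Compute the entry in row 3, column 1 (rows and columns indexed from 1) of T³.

Characteristic polynomial: μ^3 + 13μ^2 + 56μ + 80 = (μ + 4)^2(μ + 5), so the eigenvalues are -5, -4, -4.
μ=-4: eigenvector (1, 4, -1).
μ=-4: eigenvector (0, 1, 0).
μ=-5: eigenvector (0, -1, 1).
P = [[1, 0, 0], [4, 1, -1], [-1, 0, 1]], D = diag(-4, -4, -5), P⁻¹ = [[1, 0, 0], [-3, 1, 1], [1, 0, 1]].
T³ = P·diag(-64, -64, -125)·P⁻¹ = [[-64, 0, 0], [61, -64, 61], [-61, 0, -125]].
The requested entry is -61.

-61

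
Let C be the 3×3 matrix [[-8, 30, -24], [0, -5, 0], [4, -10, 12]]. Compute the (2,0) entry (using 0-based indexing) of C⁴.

256

Characteristic polynomial: λ^3 + λ^2 - 20λ = λ(λ - 4)(λ + 5), so the eigenvalues are -5, 0, 4.
λ=4: eigenvector (-2, 0, 1).
λ=-5: eigenvector (-6, 1, 2).
λ=0: eigenvector (3, 0, -1).
P = [[-2, -6, 3], [0, 1, 0], [1, 2, -1]], D = diag(4, -5, 0), P⁻¹ = [[1, 0, 3], [0, 1, 0], [1, 2, 2]].
C⁴ = P·diag(256, 625, 0)·P⁻¹ = [[-512, -3750, -1536], [0, 625, 0], [256, 1250, 768]].
The requested entry is 256.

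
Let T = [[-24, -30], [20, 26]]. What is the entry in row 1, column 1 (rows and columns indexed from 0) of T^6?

Characteristic polynomial: s^2 - 2s - 24 = (s - 6)(s + 4), so the eigenvalues are -4, 6.
s=6: eigenvector (1, -1).
s=-4: eigenvector (-3, 2).
P = [[1, -3], [-1, 2]], D = diag(6, -4), P⁻¹ = [[-2, -3], [-1, -1]].
T⁶ = P·diag(46656, 4096)·P⁻¹ = [[-81024, -127680], [85120, 131776]].
The requested entry is 131776.

131776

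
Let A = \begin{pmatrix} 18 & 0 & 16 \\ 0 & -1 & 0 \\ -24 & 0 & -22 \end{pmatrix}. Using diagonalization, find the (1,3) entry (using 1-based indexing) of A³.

448

Characteristic polynomial: λ^3 + 5λ^2 - 8λ - 12 = (λ - 2)(λ + 1)(λ + 6), so the eigenvalues are -6, -1, 2.
λ=2: eigenvector (1, 0, -1).
λ=-1: eigenvector (0, 1, 0).
λ=-6: eigenvector (-2, 0, 3).
P = [[1, 0, -2], [0, 1, 0], [-1, 0, 3]], D = diag(2, -1, -6), P⁻¹ = [[3, 0, 2], [0, 1, 0], [1, 0, 1]].
A³ = P·diag(8, -1, -216)·P⁻¹ = [[456, 0, 448], [0, -1, 0], [-672, 0, -664]].
The requested entry is 448.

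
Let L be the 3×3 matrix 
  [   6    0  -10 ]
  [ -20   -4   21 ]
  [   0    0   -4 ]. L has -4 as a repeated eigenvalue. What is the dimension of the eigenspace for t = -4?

1

L + 4I = [[10, 0, -10], [-20, 0, 21], [0, 0, 0]].
This matrix has rank 2, so its null space has dimension 3 − 2 = 1.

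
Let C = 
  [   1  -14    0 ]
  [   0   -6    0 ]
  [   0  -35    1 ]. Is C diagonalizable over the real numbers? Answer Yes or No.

Characteristic polynomial: p(μ) = μ^3 + 4μ^2 - 11μ + 6 = (μ - 1)^2(μ + 6).
μ = 1 has algebraic multiplicity 2; rank(C − 1I) = 1, so geometric multiplicity = 2.
Every eigenvalue has geometric = algebraic multiplicity, so C is diagonalizable.

Yes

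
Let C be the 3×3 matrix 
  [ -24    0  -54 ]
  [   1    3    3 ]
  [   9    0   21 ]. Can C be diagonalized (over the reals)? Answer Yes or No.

No

Characteristic polynomial: p(λ) = λ^3 - 27λ + 54 = (λ - 3)^2(λ + 6).
λ = 3 has algebraic multiplicity 2; rank(C − 3I) = 2, so geometric multiplicity = 1.
Geometric multiplicity < algebraic multiplicity, so C is not diagonalizable.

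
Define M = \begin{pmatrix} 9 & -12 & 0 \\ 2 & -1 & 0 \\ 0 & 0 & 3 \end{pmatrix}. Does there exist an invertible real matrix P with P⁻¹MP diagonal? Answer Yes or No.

Characteristic polynomial: p(s) = s^3 - 11s^2 + 39s - 45 = (s - 5)(s - 3)^2.
s = 3 has algebraic multiplicity 2; rank(M − 3I) = 1, so geometric multiplicity = 2.
Every eigenvalue has geometric = algebraic multiplicity, so M is diagonalizable.

Yes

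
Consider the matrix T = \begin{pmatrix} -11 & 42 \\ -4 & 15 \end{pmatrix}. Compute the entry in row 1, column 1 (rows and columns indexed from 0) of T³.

183

Characteristic polynomial: s^2 - 4s + 3 = (s - 3)(s - 1), so the eigenvalues are 1, 3.
s=3: eigenvector (3, 1).
s=1: eigenvector (7, 2).
P = [[3, 7], [1, 2]], D = diag(3, 1), P⁻¹ = [[-2, 7], [1, -3]].
T³ = P·diag(27, 1)·P⁻¹ = [[-155, 546], [-52, 183]].
The requested entry is 183.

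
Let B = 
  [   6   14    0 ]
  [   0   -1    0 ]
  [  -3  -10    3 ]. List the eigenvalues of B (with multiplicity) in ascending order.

Characteristic polynomial: p(r) = r^3 - 8r^2 + 9r + 18 = (r - 6)(r - 3)(r + 1).
Roots (with multiplicity): -1, 3, 6.

-1, 3, 6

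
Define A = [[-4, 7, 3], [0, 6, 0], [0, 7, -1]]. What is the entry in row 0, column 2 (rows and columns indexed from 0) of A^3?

Characteristic polynomial: μ^3 - μ^2 - 26μ - 24 = (μ - 6)(μ + 1)(μ + 4), so the eigenvalues are -4, -1, 6.
μ=-4: eigenvector (1, 0, 0).
μ=6: eigenvector (1, 1, 1).
μ=-1: eigenvector (1, 0, 1).
P = [[1, 1, 1], [0, 1, 0], [0, 1, 1]], D = diag(-4, 6, -1), P⁻¹ = [[1, 0, -1], [0, 1, 0], [0, -1, 1]].
A³ = P·diag(-64, 216, -1)·P⁻¹ = [[-64, 217, 63], [0, 216, 0], [0, 217, -1]].
The requested entry is 63.

63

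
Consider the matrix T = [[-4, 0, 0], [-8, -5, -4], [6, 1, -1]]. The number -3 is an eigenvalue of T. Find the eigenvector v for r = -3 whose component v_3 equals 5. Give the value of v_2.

T + 3I = [[-1, 0, 0], [-8, -2, -4], [6, 1, 2]].
Solving (T + 3I)v = 0 gives the eigenspace spanned by (0, -10, 5).
With v_3 = 5, v = (0, -10, 5), so v_2 = -10.

-10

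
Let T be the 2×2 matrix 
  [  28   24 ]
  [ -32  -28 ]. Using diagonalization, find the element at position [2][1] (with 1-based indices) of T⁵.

Characteristic polynomial: r^2 - 16 = (r - 4)(r + 4), so the eigenvalues are -4, 4.
r=4: eigenvector (1, -1).
r=-4: eigenvector (-3, 4).
P = [[1, -3], [-1, 4]], D = diag(4, -4), P⁻¹ = [[4, 3], [1, 1]].
T⁵ = P·diag(1024, -1024)·P⁻¹ = [[7168, 6144], [-8192, -7168]].
The requested entry is -8192.

-8192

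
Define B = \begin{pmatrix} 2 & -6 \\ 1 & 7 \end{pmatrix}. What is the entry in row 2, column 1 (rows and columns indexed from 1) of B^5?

Characteristic polynomial: s^2 - 9s + 20 = (s - 5)(s - 4), so the eigenvalues are 4, 5.
s=4: eigenvector (3, -1).
s=5: eigenvector (-2, 1).
P = [[3, -2], [-1, 1]], D = diag(4, 5), P⁻¹ = [[1, 2], [1, 3]].
B⁵ = P·diag(1024, 3125)·P⁻¹ = [[-3178, -12606], [2101, 7327]].
The requested entry is 2101.

2101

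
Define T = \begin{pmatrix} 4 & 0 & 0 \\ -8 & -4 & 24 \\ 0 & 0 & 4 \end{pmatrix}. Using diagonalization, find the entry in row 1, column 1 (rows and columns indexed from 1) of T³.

64

Characteristic polynomial: λ^3 - 4λ^2 - 16λ + 64 = (λ - 4)^2(λ + 4), so the eigenvalues are -4, 4, 4.
λ=4: eigenvector (1, -1, 0).
λ=4: eigenvector (0, 3, 1).
λ=-4: eigenvector (0, 1, 0).
P = [[1, 0, 0], [-1, 3, 1], [0, 1, 0]], D = diag(4, 4, -4), P⁻¹ = [[1, 0, 0], [0, 0, 1], [1, 1, -3]].
T³ = P·diag(64, 64, -64)·P⁻¹ = [[64, 0, 0], [-128, -64, 384], [0, 0, 64]].
The requested entry is 64.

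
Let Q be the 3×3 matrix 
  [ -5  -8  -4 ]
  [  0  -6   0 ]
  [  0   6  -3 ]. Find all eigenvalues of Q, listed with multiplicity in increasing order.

-6, -5, -3

Characteristic polynomial: p(r) = r^3 + 14r^2 + 63r + 90 = (r + 3)(r + 5)(r + 6).
Roots (with multiplicity): -6, -5, -3.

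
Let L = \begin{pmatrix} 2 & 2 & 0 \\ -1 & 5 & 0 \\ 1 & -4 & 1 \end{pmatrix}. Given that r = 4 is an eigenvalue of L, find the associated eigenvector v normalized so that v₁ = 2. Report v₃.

L − 4I = [[-2, 2, 0], [-1, 1, 0], [1, -4, -3]].
Solving (L − 4I)v = 0 gives the eigenspace spanned by (2, 2, -2).
With v₁ = 2, v = (2, 2, -2), so v₃ = -2.

-2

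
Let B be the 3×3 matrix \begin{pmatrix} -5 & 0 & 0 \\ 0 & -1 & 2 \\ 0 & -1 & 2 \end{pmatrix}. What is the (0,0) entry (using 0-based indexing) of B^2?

Characteristic polynomial: μ^3 + 4μ^2 - 5μ = μ(μ - 1)(μ + 5), so the eigenvalues are -5, 0, 1.
μ=-5: eigenvector (1, 0, 0).
μ=0: eigenvector (0, 2, 1).
μ=1: eigenvector (0, 1, 1).
P = [[1, 0, 0], [0, 2, 1], [0, 1, 1]], D = diag(-5, 0, 1), P⁻¹ = [[1, 0, 0], [0, 1, -1], [0, -1, 2]].
B² = P·diag(25, 0, 1)·P⁻¹ = [[25, 0, 0], [0, -1, 2], [0, -1, 2]].
The requested entry is 25.

25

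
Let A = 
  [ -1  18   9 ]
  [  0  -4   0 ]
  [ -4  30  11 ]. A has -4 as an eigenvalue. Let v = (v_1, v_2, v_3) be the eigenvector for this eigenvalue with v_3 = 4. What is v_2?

A + 4I = [[3, 18, 9], [0, 0, 0], [-4, 30, 15]].
Solving (A + 4I)v = 0 gives the eigenspace spanned by (0, -2, 4).
With v_3 = 4, v = (0, -2, 4), so v_2 = -2.

-2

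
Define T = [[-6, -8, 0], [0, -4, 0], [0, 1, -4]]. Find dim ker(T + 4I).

1

T + 4I = [[-2, -8, 0], [0, 0, 0], [0, 1, 0]].
This matrix has rank 2, so its null space has dimension 3 − 2 = 1.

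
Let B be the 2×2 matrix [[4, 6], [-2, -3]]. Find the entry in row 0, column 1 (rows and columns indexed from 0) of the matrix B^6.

6

Characteristic polynomial: s^2 - s = s(s - 1), so the eigenvalues are 0, 1.
s=1: eigenvector (-2, 1).
s=0: eigenvector (-3, 2).
P = [[-2, -3], [1, 2]], D = diag(1, 0), P⁻¹ = [[-2, -3], [1, 2]].
B⁶ = P·diag(1, 0)·P⁻¹ = [[4, 6], [-2, -3]].
The requested entry is 6.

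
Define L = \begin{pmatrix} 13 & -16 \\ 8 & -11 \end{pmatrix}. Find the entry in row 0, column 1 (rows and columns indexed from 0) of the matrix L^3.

-304

Characteristic polynomial: λ^2 - 2λ - 15 = (λ - 5)(λ + 3), so the eigenvalues are -3, 5.
λ=-3: eigenvector (1, 1).
λ=5: eigenvector (-2, -1).
P = [[1, -2], [1, -1]], D = diag(-3, 5), P⁻¹ = [[-1, 2], [-1, 1]].
L³ = P·diag(-27, 125)·P⁻¹ = [[277, -304], [152, -179]].
The requested entry is -304.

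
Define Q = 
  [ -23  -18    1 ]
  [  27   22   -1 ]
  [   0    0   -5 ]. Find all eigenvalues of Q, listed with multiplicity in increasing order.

Characteristic polynomial: p(r) = r^3 + 6r^2 - 15r - 100 = (r - 4)(r + 5)^2.
Roots (with multiplicity): -5, -5, 4.

-5, -5, 4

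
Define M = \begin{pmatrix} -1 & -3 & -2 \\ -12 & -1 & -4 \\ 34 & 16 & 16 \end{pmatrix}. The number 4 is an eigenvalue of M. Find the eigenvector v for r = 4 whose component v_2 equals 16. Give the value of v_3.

M − 4I = [[-5, -3, -2], [-12, -5, -4], [34, 16, 12]].
Solving (M − 4I)v = 0 gives the eigenspace spanned by (8, 16, -44).
With v_2 = 16, v = (8, 16, -44), so v_3 = -44.

-44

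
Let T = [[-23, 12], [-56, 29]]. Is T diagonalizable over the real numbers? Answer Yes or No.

Yes

Characteristic polynomial: p(r) = r^2 - 6r + 5 = (r - 5)(r - 1).
All 2 eigenvalues are distinct, so T is diagonalizable.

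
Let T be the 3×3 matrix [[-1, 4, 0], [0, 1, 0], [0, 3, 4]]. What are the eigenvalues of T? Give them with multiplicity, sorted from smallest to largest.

Characteristic polynomial: p(r) = r^3 - 4r^2 - r + 4 = (r - 4)(r - 1)(r + 1).
Roots (with multiplicity): -1, 1, 4.

-1, 1, 4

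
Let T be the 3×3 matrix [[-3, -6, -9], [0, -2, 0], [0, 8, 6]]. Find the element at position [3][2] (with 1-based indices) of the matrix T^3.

Characteristic polynomial: s^3 - s^2 - 24s - 36 = (s - 6)(s + 2)(s + 3), so the eigenvalues are -3, -2, 6.
s=-3: eigenvector (1, 0, 0).
s=6: eigenvector (-1, 0, 1).
s=-2: eigenvector (3, 1, -1).
P = [[1, -1, 3], [0, 0, 1], [0, 1, -1]], D = diag(-3, 6, -2), P⁻¹ = [[1, -2, 1], [0, 1, 1], [0, 1, 0]].
T³ = P·diag(-27, 216, -8)·P⁻¹ = [[-27, -186, -243], [0, -8, 0], [0, 224, 216]].
The requested entry is 224.

224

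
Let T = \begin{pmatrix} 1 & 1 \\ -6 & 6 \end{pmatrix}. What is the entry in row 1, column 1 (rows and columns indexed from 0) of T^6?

Characteristic polynomial: μ^2 - 7μ + 12 = (μ - 4)(μ - 3), so the eigenvalues are 3, 4.
μ=4: eigenvector (1, 3).
μ=3: eigenvector (1, 2).
P = [[1, 1], [3, 2]], D = diag(4, 3), P⁻¹ = [[-2, 1], [3, -1]].
T⁶ = P·diag(4096, 729)·P⁻¹ = [[-6005, 3367], [-20202, 10830]].
The requested entry is 10830.

10830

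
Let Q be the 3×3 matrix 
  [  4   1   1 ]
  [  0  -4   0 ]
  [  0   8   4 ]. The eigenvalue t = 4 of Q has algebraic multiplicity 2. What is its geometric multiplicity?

Q − 4I = [[0, 1, 1], [0, -8, 0], [0, 8, 0]].
This matrix has rank 2, so its null space has dimension 3 − 2 = 1.

1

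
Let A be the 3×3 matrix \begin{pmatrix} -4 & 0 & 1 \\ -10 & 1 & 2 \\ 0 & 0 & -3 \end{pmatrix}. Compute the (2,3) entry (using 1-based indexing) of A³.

74

Characteristic polynomial: r^3 + 6r^2 + 5r - 12 = (r - 1)(r + 3)(r + 4), so the eigenvalues are -4, -3, 1.
r=-4: eigenvector (1, 2, 0).
r=1: eigenvector (0, 1, 0).
r=-3: eigenvector (1, 2, 1).
P = [[1, 0, 1], [2, 1, 2], [0, 0, 1]], D = diag(-4, 1, -3), P⁻¹ = [[1, 0, -1], [-2, 1, 0], [0, 0, 1]].
A³ = P·diag(-64, 1, -27)·P⁻¹ = [[-64, 0, 37], [-130, 1, 74], [0, 0, -27]].
The requested entry is 74.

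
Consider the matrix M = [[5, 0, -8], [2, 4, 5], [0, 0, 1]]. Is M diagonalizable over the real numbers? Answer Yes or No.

Yes

Characteristic polynomial: p(t) = t^3 - 10t^2 + 29t - 20 = (t - 5)(t - 4)(t - 1).
All 3 eigenvalues are distinct, so M is diagonalizable.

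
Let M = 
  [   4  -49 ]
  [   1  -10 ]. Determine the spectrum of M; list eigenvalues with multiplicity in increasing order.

-3, -3

Characteristic polynomial: p(s) = s^2 + 6s + 9 = (s + 3)^2.
Roots (with multiplicity): -3, -3.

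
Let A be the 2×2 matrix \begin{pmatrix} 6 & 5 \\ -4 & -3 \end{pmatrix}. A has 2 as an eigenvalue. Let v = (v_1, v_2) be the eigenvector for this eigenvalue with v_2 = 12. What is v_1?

-15

A − 2I = [[4, 5], [-4, -5]].
Solving (A − 2I)v = 0 gives the eigenspace spanned by (-15, 12).
With v_2 = 12, v = (-15, 12), so v_1 = -15.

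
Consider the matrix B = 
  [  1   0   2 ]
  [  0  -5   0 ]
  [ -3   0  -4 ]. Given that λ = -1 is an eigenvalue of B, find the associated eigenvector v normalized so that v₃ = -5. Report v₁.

5

B + 1I = [[2, 0, 2], [0, -4, 0], [-3, 0, -3]].
Solving (B + 1I)v = 0 gives the eigenspace spanned by (5, 0, -5).
With v₃ = -5, v = (5, 0, -5), so v₁ = 5.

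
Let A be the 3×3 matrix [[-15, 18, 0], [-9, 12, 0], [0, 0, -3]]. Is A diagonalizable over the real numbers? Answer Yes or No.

Yes

Characteristic polynomial: p(t) = t^3 + 6t^2 - 9t - 54 = (t - 3)(t + 3)(t + 6).
All 3 eigenvalues are distinct, so A is diagonalizable.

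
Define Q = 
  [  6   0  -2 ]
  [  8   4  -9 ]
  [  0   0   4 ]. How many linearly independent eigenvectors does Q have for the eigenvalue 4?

1

Q − 4I = [[2, 0, -2], [8, 0, -9], [0, 0, 0]].
This matrix has rank 2, so its null space has dimension 3 − 2 = 1.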